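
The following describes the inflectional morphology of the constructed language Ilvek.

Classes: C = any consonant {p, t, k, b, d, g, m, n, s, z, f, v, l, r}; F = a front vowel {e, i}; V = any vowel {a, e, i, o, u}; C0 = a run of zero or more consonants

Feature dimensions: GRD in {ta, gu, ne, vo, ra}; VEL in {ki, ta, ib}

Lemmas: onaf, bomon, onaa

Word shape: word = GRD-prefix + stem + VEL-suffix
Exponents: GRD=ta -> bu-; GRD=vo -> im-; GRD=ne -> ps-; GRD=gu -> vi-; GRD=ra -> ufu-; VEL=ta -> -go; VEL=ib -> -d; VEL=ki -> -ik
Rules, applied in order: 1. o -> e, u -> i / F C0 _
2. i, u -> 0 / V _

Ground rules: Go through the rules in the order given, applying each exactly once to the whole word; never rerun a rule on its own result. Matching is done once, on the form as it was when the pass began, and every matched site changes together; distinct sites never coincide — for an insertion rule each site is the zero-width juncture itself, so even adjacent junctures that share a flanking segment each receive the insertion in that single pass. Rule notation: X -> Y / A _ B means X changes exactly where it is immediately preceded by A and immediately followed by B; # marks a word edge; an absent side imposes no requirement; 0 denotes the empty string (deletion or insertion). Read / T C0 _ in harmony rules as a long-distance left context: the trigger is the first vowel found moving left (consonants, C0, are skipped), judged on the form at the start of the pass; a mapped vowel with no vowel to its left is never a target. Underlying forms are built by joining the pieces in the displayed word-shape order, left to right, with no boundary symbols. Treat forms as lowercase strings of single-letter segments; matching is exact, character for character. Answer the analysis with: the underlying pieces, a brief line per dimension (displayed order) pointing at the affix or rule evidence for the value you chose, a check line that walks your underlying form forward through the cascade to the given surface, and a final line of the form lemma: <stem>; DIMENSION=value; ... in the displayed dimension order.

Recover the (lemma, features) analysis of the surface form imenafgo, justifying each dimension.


underlying: im-onaf-go
GRD=vo - signalled by the affix im-
VEL=ta - signalled by the affix -go
check: imonafgo -> imenafgo -> imenafgo
lemma: onaf; GRD=vo; VEL=ta


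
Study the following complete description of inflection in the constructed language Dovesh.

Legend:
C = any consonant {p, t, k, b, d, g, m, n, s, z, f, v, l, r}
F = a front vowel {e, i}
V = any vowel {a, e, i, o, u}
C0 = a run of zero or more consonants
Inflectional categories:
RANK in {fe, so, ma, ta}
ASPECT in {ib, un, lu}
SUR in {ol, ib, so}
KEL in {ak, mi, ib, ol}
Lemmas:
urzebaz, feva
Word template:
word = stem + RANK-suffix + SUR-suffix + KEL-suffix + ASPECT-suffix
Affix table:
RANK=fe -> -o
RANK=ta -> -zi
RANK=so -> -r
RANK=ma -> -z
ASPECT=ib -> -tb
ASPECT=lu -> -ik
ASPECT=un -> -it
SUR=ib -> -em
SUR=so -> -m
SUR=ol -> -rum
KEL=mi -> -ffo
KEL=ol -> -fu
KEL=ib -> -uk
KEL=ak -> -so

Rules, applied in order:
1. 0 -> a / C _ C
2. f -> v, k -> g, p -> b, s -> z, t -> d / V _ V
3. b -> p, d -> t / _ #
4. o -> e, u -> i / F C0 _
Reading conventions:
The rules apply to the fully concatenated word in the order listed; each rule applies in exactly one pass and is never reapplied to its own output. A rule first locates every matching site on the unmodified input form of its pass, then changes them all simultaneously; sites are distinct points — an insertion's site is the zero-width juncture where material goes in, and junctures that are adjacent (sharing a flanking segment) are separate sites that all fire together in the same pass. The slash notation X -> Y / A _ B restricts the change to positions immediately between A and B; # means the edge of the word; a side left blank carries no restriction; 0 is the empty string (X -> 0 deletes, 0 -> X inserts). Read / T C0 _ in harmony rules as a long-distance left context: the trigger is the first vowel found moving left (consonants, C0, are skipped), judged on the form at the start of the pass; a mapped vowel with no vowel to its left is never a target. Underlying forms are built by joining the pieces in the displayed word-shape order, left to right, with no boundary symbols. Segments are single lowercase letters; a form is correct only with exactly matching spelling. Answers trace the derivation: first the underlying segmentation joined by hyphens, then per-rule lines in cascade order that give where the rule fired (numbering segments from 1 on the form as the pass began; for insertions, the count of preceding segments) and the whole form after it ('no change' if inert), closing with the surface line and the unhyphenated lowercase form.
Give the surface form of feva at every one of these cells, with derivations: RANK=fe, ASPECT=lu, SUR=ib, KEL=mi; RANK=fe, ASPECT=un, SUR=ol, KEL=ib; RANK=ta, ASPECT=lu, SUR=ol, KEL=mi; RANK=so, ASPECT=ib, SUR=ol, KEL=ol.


cell RANK=fe, ASPECT=lu, SUR=ib, KEL=mi:
underlying: feva-o-em-ffo-ik
1. 0 -> a / C _ C: inserts after position(s) 7, 8: fevaoemafafoik
2. f -> v, k -> g, p -> b, s -> z, t -> d / V _ V: fires at position(s) 9, 11: fevaoemavavoik
3. b -> p, d -> t / _ #: no change
4. o -> e, u -> i / F C0 _: no change
surface: fevaoemavavoik

cell RANK=fe, ASPECT=un, SUR=ol, KEL=ib:
underlying: feva-o-rum-uk-it
1. 0 -> a / C _ C: no change
2. f -> v, k -> g, p -> b, s -> z, t -> d / V _ V: fires at position(s) 10: fevaorumugit
3. b -> p, d -> t / _ #: no change
4. o -> e, u -> i / F C0 _: no change
surface: fevaorumugit

cell RANK=ta, ASPECT=lu, SUR=ol, KEL=mi:
underlying: feva-zi-rum-ffo-ik
1. 0 -> a / C _ C: inserts after position(s) 9, 10: fevazirumafafoik
2. f -> v, k -> g, p -> b, s -> z, t -> d / V _ V: fires at position(s) 11, 13: fevazirumavavoik
3. b -> p, d -> t / _ #: no change
4. o -> e, u -> i / F C0 _: fires at position(s) 8: fevazirimavavoik
surface: fevazirimavavoik

cell RANK=so, ASPECT=ib, SUR=ol, KEL=ol:
underlying: feva-r-rum-fu-tb
1. 0 -> a / C _ C: inserts after position(s) 5, 8, 11: fevararumafutab
2. f -> v, k -> g, p -> b, s -> z, t -> d / V _ V: fires at position(s) 11, 13: fevararumavudab
3. b -> p, d -> t / _ #: fires at position(s) 15: fevararumavudap
4. o -> e, u -> i / F C0 _: no change
surface: fevararumavudap


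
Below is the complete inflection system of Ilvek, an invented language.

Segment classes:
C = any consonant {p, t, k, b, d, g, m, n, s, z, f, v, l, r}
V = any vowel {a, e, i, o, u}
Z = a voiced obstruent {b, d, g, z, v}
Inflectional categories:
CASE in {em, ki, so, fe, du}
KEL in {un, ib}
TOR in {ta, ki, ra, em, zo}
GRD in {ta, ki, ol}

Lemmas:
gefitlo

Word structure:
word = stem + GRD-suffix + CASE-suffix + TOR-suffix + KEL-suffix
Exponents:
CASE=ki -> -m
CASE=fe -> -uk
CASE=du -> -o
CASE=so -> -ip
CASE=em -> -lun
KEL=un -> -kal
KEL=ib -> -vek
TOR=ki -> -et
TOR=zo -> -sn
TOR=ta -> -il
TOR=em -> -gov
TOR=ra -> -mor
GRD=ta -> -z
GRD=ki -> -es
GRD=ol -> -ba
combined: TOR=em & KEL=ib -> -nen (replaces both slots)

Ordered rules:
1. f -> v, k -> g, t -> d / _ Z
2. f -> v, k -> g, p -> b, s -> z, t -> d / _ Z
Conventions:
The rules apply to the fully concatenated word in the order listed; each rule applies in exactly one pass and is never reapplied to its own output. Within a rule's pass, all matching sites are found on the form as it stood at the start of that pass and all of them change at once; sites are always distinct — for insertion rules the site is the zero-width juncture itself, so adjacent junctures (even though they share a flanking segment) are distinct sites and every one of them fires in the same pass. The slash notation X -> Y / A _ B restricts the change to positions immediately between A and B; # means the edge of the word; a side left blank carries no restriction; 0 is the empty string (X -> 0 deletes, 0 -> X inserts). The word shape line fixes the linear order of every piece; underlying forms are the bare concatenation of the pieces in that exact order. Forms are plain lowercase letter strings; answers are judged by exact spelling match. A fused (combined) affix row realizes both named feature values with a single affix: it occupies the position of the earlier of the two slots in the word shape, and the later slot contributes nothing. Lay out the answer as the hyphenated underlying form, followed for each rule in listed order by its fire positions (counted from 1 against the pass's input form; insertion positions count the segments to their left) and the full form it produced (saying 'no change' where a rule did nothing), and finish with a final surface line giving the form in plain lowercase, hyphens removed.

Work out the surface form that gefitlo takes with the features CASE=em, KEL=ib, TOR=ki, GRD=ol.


underlying: gefitlo-ba-lun-et-vek
1. f -> v, k -> g, t -> d / _ Z: fires at position(s) 14: gefitlobalunedvek
2. f -> v, k -> g, p -> b, s -> z, t -> d / _ Z: no change
surface: gefitlobalunedvek


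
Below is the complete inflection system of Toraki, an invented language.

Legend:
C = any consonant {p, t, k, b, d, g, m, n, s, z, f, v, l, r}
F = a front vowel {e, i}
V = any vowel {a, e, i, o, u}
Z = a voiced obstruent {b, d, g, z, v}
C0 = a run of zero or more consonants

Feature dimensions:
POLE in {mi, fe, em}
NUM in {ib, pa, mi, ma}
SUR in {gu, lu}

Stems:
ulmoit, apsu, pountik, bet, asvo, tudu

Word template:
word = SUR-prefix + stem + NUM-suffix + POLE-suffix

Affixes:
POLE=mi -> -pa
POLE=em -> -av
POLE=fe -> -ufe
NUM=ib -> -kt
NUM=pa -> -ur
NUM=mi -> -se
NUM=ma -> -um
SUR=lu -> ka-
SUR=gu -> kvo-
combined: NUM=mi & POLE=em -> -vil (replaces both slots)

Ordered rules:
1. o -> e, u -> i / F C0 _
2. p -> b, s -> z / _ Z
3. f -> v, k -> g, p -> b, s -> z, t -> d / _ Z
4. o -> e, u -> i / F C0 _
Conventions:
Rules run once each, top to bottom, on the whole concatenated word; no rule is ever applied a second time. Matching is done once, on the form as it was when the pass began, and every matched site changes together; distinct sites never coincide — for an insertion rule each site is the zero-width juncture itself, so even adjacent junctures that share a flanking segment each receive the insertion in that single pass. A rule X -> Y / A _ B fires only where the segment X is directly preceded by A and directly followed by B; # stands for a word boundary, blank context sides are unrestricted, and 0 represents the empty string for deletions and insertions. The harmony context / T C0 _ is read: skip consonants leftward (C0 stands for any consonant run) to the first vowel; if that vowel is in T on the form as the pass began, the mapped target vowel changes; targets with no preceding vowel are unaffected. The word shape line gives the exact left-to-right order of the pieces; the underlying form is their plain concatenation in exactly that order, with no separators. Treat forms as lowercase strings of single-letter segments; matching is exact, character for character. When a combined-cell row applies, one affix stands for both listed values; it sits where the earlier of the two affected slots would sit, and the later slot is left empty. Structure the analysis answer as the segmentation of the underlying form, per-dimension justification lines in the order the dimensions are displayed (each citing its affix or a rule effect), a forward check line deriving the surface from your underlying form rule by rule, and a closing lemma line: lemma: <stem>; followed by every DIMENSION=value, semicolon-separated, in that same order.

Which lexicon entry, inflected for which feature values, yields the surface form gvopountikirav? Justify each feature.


underlying: kvo-pountik-ur-av
POLE=em - signalled by the affix -av
NUM=pa - signalled by the affix -ur
SUR=gu - signalled by the affix kvo-
check: kvopountikurav -> kvopountikirav -> kvopountikirav -> gvopountikirav -> gvopountikirav
lemma: pountik; POLE=em; NUM=pa; SUR=gu


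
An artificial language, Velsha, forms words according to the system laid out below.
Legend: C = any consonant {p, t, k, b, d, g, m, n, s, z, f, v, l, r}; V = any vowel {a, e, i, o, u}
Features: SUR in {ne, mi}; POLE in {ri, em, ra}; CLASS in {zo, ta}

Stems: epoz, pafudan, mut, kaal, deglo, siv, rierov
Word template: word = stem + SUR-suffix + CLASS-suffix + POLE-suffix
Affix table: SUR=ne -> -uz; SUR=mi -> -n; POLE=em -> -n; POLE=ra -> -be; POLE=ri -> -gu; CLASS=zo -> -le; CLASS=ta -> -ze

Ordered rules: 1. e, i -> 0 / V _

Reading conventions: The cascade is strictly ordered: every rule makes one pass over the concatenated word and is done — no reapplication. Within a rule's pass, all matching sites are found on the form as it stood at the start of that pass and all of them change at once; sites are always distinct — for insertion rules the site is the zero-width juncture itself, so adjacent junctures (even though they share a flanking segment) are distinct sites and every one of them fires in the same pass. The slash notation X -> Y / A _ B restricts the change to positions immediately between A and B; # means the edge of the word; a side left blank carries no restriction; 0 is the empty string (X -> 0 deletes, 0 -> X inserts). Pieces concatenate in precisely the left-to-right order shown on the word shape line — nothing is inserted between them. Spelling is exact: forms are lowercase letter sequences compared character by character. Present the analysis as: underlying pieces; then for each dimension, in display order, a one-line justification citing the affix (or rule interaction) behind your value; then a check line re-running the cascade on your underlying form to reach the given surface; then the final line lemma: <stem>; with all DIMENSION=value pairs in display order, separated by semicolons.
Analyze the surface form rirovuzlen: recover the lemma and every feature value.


underlying: rierov-uz-le-n
SUR=ne - signalled by the affix -uz
POLE=em - signalled by the affix -n
CLASS=zo - signalled by the affix -le
check: rierovuzlen -> rirovuzlen
lemma: rierov; SUR=ne; POLE=em; CLASS=zo


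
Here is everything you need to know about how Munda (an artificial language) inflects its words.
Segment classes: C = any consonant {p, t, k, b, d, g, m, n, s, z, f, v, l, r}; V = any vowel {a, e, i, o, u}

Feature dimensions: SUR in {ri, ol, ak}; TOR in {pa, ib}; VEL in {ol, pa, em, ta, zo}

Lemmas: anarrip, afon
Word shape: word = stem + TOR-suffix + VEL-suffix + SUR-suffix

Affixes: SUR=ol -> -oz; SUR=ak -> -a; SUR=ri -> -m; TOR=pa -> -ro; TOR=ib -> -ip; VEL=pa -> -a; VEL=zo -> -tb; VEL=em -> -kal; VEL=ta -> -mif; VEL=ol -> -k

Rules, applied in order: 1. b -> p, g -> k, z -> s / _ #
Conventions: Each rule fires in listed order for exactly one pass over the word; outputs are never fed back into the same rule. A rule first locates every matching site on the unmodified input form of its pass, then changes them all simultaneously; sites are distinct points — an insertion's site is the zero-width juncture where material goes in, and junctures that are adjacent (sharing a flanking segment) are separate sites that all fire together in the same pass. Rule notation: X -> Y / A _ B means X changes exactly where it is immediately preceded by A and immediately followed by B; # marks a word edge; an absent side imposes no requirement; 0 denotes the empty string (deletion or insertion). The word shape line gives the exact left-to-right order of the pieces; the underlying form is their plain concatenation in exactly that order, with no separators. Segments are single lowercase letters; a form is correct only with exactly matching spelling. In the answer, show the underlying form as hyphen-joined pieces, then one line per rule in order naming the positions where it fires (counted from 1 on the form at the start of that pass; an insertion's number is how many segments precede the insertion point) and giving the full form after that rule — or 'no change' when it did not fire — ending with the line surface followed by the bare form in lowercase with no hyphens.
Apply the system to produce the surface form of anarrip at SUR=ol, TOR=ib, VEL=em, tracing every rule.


underlying: anarrip-ip-kal-oz
1. b -> p, g -> k, z -> s / _ #: fires at position(s) 14: anarripipkalos
surface: anarripipkalos


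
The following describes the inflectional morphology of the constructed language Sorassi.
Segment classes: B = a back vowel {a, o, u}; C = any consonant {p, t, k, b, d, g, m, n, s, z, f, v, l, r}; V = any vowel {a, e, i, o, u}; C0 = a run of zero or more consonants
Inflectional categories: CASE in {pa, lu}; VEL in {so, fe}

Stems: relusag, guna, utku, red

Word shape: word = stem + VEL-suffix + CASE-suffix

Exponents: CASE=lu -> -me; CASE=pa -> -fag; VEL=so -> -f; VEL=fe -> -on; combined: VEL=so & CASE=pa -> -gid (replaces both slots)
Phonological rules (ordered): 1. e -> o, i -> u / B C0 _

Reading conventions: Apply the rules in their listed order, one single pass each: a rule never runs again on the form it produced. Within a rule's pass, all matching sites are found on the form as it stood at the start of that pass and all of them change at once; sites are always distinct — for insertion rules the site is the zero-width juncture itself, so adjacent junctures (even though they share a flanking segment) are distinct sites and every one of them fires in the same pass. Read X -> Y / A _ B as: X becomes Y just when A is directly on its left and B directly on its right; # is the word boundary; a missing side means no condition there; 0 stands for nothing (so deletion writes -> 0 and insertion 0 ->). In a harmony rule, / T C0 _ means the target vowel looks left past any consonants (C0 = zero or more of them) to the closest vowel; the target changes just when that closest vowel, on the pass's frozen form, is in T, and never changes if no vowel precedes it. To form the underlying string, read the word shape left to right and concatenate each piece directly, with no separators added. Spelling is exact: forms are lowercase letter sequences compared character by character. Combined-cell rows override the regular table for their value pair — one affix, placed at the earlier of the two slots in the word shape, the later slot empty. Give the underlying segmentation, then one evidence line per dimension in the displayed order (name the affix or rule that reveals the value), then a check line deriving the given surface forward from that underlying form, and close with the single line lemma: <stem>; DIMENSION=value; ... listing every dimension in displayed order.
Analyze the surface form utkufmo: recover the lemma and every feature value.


underlying: utku-f-me
CASE=lu - signalled by the affix -me
VEL=so - signalled by the affix -f
check: utkufme -> utkufmo
lemma: utku; CASE=lu; VEL=so


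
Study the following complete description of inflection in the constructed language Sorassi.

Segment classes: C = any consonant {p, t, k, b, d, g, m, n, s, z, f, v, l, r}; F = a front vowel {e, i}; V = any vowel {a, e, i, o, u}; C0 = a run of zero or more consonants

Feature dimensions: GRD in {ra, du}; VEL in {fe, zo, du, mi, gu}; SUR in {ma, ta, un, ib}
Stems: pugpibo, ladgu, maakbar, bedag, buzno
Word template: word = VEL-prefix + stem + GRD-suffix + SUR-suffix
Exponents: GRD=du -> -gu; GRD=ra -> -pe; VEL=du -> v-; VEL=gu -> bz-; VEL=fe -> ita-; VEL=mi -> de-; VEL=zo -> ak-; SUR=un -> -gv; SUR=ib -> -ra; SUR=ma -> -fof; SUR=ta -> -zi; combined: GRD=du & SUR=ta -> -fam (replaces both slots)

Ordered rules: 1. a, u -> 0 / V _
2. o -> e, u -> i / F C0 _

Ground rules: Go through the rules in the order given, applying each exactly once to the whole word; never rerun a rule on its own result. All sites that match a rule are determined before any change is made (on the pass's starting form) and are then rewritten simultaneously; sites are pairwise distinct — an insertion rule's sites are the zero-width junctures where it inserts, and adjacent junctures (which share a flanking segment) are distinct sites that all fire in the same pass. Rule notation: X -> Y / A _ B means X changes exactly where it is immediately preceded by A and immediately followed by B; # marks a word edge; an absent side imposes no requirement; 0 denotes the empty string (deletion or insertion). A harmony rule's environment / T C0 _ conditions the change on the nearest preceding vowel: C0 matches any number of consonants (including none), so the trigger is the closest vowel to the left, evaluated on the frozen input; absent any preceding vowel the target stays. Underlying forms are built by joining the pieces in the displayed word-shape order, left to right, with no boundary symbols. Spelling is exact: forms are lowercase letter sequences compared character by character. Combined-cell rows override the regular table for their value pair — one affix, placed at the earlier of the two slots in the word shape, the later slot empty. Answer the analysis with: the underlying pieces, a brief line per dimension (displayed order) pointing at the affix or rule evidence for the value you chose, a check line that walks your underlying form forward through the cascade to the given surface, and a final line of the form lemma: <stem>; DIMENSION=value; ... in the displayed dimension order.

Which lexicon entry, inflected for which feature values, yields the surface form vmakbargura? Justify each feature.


underlying: v-maakbar-gu-ra
GRD=du - signalled by the affix -gu
VEL=du - signalled by the affix v-
SUR=ib - signalled by the affix -ra
check: vmaakbargura -> vmakbargura -> vmakbargura
lemma: maakbar; GRD=du; VEL=du; SUR=ib


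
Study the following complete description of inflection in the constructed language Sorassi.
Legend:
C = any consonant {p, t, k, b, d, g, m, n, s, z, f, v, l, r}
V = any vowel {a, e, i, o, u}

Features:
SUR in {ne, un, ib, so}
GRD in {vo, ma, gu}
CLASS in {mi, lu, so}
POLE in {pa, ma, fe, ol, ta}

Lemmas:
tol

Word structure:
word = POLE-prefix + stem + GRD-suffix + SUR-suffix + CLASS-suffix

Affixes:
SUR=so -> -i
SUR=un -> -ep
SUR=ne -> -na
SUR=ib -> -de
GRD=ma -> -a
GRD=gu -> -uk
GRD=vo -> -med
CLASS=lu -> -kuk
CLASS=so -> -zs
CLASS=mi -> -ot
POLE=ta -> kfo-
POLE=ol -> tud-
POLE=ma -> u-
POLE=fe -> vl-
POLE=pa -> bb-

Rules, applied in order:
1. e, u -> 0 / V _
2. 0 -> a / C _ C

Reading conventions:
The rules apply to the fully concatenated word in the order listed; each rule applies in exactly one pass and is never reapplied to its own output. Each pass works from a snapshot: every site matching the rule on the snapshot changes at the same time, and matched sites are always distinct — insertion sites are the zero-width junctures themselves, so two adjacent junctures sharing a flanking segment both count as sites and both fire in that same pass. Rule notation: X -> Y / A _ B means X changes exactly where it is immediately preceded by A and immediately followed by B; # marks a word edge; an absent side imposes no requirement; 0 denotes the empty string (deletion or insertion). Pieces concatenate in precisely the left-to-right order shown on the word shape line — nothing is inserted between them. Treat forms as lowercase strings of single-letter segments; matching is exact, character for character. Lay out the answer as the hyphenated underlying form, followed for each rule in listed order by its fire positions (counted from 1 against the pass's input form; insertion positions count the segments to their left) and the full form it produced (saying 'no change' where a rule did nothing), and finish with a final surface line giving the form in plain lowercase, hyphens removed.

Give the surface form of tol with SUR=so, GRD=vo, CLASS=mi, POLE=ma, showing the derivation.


underlying: u-tol-med-i-ot
1. e, u -> 0 / V _: no change
2. 0 -> a / C _ C: inserts after position(s) 4: utolamediot
surface: utolamediot


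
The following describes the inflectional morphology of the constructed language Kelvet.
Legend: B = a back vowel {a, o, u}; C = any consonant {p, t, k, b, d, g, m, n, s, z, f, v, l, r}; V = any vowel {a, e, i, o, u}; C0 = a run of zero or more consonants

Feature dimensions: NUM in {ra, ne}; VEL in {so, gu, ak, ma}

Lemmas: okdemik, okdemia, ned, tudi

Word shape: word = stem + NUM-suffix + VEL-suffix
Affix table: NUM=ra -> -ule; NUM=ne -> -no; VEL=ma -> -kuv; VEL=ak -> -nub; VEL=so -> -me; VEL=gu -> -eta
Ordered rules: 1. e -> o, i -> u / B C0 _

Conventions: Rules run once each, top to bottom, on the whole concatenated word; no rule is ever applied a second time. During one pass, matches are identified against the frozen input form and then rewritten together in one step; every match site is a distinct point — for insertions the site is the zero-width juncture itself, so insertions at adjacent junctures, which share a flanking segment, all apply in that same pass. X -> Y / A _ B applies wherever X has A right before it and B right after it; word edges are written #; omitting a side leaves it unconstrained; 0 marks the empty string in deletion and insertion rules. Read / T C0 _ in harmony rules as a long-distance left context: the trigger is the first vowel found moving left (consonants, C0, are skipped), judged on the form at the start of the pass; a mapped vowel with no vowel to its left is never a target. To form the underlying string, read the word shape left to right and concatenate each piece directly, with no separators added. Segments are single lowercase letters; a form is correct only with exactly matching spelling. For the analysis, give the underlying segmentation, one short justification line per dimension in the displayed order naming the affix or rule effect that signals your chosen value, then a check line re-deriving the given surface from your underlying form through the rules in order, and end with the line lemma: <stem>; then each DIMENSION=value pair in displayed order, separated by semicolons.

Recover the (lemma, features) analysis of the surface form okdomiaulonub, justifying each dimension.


underlying: okdemia-ule-nub
NUM=ra - signalled by the affix -ule
VEL=ak - signalled by the affix -nub
check: okdemiaulenub -> okdomiaulonub
lemma: okdemia; NUM=ra; VEL=ak


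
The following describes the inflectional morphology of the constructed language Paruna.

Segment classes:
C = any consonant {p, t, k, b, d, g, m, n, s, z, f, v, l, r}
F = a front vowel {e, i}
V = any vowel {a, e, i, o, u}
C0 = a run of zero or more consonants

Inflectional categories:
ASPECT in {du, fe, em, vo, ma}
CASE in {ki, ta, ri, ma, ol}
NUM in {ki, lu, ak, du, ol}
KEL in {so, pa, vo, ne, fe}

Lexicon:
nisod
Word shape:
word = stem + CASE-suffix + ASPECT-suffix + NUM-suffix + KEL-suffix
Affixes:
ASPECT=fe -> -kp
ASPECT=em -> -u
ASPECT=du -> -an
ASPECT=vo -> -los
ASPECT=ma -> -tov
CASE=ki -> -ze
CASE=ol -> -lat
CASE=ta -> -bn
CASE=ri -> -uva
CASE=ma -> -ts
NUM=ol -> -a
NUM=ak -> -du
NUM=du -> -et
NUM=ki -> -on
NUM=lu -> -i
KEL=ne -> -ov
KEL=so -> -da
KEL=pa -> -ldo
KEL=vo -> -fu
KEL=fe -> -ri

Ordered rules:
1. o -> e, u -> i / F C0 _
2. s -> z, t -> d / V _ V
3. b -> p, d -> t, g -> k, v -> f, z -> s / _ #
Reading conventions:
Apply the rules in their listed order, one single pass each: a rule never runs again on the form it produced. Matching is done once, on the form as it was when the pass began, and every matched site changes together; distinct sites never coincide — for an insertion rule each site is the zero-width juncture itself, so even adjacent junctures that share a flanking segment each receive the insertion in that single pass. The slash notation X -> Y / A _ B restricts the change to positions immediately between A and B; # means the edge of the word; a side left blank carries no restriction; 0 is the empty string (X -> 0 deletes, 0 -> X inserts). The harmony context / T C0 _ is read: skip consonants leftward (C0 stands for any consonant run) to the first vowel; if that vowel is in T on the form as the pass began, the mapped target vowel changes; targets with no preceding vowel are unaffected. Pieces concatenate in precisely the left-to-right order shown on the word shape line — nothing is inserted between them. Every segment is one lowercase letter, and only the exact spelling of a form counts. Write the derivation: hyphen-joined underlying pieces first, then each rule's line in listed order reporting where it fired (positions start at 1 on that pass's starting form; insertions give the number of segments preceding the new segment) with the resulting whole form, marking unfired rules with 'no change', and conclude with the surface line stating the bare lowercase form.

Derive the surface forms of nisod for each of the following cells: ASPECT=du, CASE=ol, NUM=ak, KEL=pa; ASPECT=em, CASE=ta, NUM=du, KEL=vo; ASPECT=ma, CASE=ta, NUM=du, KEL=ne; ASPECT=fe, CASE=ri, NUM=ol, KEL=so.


cell ASPECT=du, CASE=ol, NUM=ak, KEL=pa:
underlying: nisod-lat-an-du-ldo
1. o -> e, u -> i / F C0 _: fires at position(s) 4: nisedlatanduldo
2. s -> z, t -> d / V _ V: fires at position(s) 3, 8: nizedladanduldo
3. b -> p, d -> t, g -> k, v -> f, z -> s / _ #: no change
surface: nizedladanduldo

cell ASPECT=em, CASE=ta, NUM=du, KEL=vo:
underlying: nisod-bn-u-et-fu
1. o -> e, u -> i / F C0 _: fires at position(s) 4, 12: nisedbnuetfi
2. s -> z, t -> d / V _ V: fires at position(s) 3: nizedbnuetfi
3. b -> p, d -> t, g -> k, v -> f, z -> s / _ #: no change
surface: nizedbnuetfi

cell ASPECT=ma, CASE=ta, NUM=du, KEL=ne:
underlying: nisod-bn-tov-et-ov
1. o -> e, u -> i / F C0 _: fires at position(s) 4, 13: nisedbntovetev
2. s -> z, t -> d / V _ V: fires at position(s) 3, 12: nizedbntovedev
3. b -> p, d -> t, g -> k, v -> f, z -> s / _ #: fires at position(s) 14: nizedbntovedef
surface: nizedbntovedef

cell ASPECT=fe, CASE=ri, NUM=ol, KEL=so:
underlying: nisod-uva-kp-a-da
1. o -> e, u -> i / F C0 _: fires at position(s) 4: niseduvakpada
2. s -> z, t -> d / V _ V: fires at position(s) 3: nizeduvakpada
3. b -> p, d -> t, g -> k, v -> f, z -> s / _ #: no change
surface: nizeduvakpada


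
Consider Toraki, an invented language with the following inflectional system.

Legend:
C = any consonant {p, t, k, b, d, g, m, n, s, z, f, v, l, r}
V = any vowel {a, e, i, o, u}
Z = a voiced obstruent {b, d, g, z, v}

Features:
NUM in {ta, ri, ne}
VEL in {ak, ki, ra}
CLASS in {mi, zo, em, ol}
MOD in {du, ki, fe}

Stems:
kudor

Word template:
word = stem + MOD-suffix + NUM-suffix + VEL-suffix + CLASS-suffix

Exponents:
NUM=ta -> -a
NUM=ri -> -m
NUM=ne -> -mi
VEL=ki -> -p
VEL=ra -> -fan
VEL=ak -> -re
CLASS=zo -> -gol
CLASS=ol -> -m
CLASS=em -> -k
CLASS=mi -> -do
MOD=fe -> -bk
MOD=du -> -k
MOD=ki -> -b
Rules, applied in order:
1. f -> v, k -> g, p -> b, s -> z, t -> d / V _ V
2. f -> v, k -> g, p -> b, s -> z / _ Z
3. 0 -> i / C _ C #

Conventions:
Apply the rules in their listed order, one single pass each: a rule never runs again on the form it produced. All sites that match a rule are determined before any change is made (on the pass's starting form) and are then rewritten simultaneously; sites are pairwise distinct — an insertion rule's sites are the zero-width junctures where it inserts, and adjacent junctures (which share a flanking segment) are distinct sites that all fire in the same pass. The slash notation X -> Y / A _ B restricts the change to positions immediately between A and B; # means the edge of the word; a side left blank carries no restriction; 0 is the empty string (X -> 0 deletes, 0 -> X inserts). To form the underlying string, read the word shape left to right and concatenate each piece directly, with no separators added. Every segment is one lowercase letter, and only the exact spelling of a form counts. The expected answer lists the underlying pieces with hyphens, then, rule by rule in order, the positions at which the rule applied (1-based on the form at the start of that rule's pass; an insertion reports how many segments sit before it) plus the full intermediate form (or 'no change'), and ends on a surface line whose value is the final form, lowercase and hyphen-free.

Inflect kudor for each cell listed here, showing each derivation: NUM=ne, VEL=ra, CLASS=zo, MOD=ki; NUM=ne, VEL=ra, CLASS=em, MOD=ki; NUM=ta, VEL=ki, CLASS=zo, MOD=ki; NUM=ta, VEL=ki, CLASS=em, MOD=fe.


cell NUM=ne, VEL=ra, CLASS=zo, MOD=ki:
underlying: kudor-b-mi-fan-gol
1. f -> v, k -> g, p -> b, s -> z, t -> d / V _ V: fires at position(s) 9: kudorbmivangol
2. f -> v, k -> g, p -> b, s -> z / _ Z: no change
3. 0 -> i / C _ C #: no change
surface: kudorbmivangol

cell NUM=ne, VEL=ra, CLASS=em, MOD=ki:
underlying: kudor-b-mi-fan-k
1. f -> v, k -> g, p -> b, s -> z, t -> d / V _ V: fires at position(s) 9: kudorbmivank
2. f -> v, k -> g, p -> b, s -> z / _ Z: no change
3. 0 -> i / C _ C #: inserts after position(s) 11: kudorbmivanik
surface: kudorbmivanik

cell NUM=ta, VEL=ki, CLASS=zo, MOD=ki:
underlying: kudor-b-a-p-gol
1. f -> v, k -> g, p -> b, s -> z, t -> d / V _ V: no change
2. f -> v, k -> g, p -> b, s -> z / _ Z: fires at position(s) 8: kudorbabgol
3. 0 -> i / C _ C #: no change
surface: kudorbabgol

cell NUM=ta, VEL=ki, CLASS=em, MOD=fe:
underlying: kudor-bk-a-p-k
1. f -> v, k -> g, p -> b, s -> z, t -> d / V _ V: no change
2. f -> v, k -> g, p -> b, s -> z / _ Z: no change
3. 0 -> i / C _ C #: inserts after position(s) 9: kudorbkapik
surface: kudorbkapik


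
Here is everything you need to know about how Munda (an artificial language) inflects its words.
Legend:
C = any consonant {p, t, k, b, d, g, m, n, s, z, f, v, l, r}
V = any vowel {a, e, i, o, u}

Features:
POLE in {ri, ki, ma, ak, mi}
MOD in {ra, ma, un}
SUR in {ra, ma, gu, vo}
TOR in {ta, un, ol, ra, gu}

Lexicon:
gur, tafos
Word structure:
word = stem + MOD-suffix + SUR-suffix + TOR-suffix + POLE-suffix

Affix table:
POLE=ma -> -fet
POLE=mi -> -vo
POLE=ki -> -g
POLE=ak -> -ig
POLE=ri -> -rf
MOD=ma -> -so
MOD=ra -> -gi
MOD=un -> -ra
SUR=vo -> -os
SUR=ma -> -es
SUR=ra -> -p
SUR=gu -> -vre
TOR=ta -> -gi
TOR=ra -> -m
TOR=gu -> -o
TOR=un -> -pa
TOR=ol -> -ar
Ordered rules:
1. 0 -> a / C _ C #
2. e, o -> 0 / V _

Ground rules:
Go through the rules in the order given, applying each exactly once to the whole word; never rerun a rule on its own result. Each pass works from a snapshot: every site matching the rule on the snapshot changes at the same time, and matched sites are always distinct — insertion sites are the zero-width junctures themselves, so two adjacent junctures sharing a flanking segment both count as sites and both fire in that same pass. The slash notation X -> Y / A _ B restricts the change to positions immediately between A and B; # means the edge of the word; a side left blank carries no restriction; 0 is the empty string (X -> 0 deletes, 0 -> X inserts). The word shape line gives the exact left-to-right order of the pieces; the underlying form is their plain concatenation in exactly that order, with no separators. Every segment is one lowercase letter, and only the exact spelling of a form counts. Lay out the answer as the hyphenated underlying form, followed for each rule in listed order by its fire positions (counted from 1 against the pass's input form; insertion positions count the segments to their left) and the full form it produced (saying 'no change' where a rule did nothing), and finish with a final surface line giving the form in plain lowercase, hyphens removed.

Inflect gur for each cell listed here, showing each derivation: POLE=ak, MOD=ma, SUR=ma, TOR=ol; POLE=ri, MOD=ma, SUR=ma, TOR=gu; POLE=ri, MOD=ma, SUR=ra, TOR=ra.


cell POLE=ak, MOD=ma, SUR=ma, TOR=ol:
underlying: gur-so-es-ar-ig
1. 0 -> a / C _ C #: no change
2. e, o -> 0 / V _: fires at position(s) 6: gursosarig
surface: gursosarig

cell POLE=ri, MOD=ma, SUR=ma, TOR=gu:
underlying: gur-so-es-o-rf
1. 0 -> a / C _ C #: inserts after position(s) 9: gursoesoraf
2. e, o -> 0 / V _: fires at position(s) 6: gursosoraf
surface: gursosoraf

cell POLE=ri, MOD=ma, SUR=ra, TOR=ra:
underlying: gur-so-p-m-rf
1. 0 -> a / C _ C #: inserts after position(s) 8: gursopmraf
2. e, o -> 0 / V _: no change
surface: gursopmraf


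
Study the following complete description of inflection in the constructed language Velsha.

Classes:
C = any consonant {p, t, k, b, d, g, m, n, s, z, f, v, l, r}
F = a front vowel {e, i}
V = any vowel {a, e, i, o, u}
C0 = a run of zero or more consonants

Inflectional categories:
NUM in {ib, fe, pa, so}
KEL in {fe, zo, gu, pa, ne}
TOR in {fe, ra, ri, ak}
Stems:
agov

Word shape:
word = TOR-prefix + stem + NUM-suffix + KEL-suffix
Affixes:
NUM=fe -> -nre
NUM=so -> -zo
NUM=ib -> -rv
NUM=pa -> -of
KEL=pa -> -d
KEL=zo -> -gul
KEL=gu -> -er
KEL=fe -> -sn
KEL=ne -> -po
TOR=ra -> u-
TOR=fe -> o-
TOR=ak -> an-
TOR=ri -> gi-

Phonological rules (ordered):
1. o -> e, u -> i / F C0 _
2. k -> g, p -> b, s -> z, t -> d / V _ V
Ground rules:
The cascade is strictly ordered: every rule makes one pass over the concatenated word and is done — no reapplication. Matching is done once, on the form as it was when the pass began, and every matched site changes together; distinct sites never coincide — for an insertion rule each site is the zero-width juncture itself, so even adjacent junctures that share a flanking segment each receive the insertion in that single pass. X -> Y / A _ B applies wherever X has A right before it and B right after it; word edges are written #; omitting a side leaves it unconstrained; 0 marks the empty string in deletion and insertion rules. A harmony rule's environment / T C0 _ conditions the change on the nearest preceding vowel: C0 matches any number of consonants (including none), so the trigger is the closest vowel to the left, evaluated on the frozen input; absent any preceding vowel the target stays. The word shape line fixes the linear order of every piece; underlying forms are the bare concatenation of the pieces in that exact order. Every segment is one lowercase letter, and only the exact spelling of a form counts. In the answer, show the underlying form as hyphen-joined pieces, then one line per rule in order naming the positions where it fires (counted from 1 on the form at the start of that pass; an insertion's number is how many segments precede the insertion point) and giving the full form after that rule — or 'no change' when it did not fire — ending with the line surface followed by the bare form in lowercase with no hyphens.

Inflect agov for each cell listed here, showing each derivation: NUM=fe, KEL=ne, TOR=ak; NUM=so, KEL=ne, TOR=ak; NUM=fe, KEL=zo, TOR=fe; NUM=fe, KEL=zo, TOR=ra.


cell NUM=fe, KEL=ne, TOR=ak:
underlying: an-agov-nre-po
1. o -> e, u -> i / F C0 _: fires at position(s) 11: anagovnrepe
2. k -> g, p -> b, s -> z, t -> d / V _ V: fires at position(s) 10: anagovnrebe
surface: anagovnrebe

cell NUM=so, KEL=ne, TOR=ak:
underlying: an-agov-zo-po
1. o -> e, u -> i / F C0 _: no change
2. k -> g, p -> b, s -> z, t -> d / V _ V: fires at position(s) 9: anagovzobo
surface: anagovzobo

cell NUM=fe, KEL=zo, TOR=fe:
underlying: o-agov-nre-gul
1. o -> e, u -> i / F C0 _: fires at position(s) 10: oagovnregil
2. k -> g, p -> b, s -> z, t -> d / V _ V: no change
surface: oagovnregil

cell NUM=fe, KEL=zo, TOR=ra:
underlying: u-agov-nre-gul
1. o -> e, u -> i / F C0 _: fires at position(s) 10: uagovnregil
2. k -> g, p -> b, s -> z, t -> d / V _ V: no change
surface: uagovnregil


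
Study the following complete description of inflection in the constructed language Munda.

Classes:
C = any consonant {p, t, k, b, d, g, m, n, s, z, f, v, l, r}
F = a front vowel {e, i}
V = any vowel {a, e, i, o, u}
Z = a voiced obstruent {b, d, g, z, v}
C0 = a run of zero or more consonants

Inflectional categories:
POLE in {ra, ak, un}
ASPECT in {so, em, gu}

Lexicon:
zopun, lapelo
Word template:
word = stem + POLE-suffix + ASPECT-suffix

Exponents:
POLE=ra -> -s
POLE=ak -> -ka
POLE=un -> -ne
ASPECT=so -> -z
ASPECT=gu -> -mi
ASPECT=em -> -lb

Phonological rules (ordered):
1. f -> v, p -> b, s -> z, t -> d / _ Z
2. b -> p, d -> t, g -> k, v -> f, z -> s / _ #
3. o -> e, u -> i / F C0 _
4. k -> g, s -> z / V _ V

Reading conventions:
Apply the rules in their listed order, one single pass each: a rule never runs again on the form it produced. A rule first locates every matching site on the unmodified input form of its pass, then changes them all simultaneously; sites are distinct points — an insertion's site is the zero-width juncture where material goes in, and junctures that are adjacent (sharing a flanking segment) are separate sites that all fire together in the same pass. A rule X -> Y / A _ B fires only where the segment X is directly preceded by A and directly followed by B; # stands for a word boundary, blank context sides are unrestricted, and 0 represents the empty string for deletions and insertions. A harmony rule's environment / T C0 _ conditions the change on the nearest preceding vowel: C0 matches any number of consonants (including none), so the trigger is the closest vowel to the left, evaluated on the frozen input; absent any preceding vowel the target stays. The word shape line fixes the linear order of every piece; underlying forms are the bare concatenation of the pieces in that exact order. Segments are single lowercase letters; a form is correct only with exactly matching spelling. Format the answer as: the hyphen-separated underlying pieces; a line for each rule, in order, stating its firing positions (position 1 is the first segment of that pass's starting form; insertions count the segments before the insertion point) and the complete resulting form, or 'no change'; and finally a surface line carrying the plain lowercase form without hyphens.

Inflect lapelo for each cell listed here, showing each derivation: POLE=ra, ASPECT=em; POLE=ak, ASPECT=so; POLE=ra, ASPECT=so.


cell POLE=ra, ASPECT=em:
underlying: lapelo-s-lb
1. f -> v, p -> b, s -> z, t -> d / _ Z: no change
2. b -> p, d -> t, g -> k, v -> f, z -> s / _ #: fires at position(s) 9: lapeloslp
3. o -> e, u -> i / F C0 _: fires at position(s) 6: lapeleslp
4. k -> g, s -> z / V _ V: no change
surface: lapeleslp

cell POLE=ak, ASPECT=so:
underlying: lapelo-ka-z
1. f -> v, p -> b, s -> z, t -> d / _ Z: no change
2. b -> p, d -> t, g -> k, v -> f, z -> s / _ #: fires at position(s) 9: lapelokas
3. o -> e, u -> i / F C0 _: fires at position(s) 6: lapelekas
4. k -> g, s -> z / V _ V: fires at position(s) 7: lapelegas
surface: lapelegas

cell POLE=ra, ASPECT=so:
underlying: lapelo-s-z
1. f -> v, p -> b, s -> z, t -> d / _ Z: fires at position(s) 7: lapelozz
2. b -> p, d -> t, g -> k, v -> f, z -> s / _ #: fires at position(s) 8: lapelozs
3. o -> e, u -> i / F C0 _: fires at position(s) 6: lapelezs
4. k -> g, s -> z / V _ V: no change
surface: lapelezs
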